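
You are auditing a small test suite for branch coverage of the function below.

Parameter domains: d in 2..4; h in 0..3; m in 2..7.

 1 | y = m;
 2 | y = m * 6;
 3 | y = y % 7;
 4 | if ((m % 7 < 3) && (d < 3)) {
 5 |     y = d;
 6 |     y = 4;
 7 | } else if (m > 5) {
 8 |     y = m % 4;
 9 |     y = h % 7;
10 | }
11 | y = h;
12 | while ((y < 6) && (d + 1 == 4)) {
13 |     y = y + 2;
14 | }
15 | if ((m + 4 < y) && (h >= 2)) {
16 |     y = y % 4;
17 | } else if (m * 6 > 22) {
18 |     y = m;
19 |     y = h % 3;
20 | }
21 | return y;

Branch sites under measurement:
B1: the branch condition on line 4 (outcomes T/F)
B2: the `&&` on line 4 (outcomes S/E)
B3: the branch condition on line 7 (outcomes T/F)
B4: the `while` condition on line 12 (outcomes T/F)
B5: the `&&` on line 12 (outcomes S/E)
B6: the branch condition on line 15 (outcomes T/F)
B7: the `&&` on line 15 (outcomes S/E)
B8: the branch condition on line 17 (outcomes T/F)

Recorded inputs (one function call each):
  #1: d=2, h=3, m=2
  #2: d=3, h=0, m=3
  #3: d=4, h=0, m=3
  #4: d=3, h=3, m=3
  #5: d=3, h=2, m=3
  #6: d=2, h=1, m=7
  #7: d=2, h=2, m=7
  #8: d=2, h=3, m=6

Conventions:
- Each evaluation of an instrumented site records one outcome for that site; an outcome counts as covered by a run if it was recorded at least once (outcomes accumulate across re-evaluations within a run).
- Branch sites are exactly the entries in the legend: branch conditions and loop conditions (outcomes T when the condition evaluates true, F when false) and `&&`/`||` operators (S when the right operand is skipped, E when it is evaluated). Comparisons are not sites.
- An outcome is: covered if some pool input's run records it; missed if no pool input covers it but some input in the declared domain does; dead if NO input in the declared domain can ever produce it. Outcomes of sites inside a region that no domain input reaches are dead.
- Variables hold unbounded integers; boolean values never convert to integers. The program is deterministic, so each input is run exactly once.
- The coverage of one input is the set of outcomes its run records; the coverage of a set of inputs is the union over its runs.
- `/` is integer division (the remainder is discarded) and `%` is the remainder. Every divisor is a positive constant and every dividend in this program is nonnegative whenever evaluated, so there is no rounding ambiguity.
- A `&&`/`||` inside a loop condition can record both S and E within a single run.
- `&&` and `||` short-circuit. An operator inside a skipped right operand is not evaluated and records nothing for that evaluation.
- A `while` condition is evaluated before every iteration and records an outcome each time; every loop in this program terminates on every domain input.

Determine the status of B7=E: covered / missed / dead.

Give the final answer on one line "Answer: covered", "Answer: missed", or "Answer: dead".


no pool input records B7=E
but domain input (d=3, h=1, m=2) does record it -> reachable, so missed
Answer: missed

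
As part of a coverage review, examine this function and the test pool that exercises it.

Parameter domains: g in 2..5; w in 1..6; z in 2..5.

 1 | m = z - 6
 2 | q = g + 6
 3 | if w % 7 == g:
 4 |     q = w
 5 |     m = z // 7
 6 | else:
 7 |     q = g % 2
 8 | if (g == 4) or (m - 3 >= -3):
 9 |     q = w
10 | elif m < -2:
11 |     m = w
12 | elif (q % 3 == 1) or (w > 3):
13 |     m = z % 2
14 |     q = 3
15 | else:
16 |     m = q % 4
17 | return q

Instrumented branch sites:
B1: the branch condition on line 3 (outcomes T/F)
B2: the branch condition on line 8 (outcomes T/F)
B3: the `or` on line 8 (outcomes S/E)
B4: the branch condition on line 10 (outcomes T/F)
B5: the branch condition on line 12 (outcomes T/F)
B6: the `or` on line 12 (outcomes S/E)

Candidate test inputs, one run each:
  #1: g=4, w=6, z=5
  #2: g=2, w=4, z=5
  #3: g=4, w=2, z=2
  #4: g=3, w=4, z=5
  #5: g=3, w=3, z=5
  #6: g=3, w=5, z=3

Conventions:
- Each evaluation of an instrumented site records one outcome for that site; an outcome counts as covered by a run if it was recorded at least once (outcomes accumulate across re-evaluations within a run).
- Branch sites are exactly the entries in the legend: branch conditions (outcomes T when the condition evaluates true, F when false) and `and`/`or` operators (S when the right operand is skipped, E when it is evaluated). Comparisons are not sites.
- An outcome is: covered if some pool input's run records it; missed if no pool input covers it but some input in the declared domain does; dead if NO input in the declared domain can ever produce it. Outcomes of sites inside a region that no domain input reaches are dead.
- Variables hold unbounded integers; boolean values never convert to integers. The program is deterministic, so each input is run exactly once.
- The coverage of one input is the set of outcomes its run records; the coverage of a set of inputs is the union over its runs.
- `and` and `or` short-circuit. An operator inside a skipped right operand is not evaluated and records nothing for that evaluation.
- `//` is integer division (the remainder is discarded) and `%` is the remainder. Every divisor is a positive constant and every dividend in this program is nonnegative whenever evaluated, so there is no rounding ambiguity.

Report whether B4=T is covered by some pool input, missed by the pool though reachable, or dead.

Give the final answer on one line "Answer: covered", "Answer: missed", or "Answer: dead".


B4=T is recorded by pool input(s) 6 -> covered
Answer: covered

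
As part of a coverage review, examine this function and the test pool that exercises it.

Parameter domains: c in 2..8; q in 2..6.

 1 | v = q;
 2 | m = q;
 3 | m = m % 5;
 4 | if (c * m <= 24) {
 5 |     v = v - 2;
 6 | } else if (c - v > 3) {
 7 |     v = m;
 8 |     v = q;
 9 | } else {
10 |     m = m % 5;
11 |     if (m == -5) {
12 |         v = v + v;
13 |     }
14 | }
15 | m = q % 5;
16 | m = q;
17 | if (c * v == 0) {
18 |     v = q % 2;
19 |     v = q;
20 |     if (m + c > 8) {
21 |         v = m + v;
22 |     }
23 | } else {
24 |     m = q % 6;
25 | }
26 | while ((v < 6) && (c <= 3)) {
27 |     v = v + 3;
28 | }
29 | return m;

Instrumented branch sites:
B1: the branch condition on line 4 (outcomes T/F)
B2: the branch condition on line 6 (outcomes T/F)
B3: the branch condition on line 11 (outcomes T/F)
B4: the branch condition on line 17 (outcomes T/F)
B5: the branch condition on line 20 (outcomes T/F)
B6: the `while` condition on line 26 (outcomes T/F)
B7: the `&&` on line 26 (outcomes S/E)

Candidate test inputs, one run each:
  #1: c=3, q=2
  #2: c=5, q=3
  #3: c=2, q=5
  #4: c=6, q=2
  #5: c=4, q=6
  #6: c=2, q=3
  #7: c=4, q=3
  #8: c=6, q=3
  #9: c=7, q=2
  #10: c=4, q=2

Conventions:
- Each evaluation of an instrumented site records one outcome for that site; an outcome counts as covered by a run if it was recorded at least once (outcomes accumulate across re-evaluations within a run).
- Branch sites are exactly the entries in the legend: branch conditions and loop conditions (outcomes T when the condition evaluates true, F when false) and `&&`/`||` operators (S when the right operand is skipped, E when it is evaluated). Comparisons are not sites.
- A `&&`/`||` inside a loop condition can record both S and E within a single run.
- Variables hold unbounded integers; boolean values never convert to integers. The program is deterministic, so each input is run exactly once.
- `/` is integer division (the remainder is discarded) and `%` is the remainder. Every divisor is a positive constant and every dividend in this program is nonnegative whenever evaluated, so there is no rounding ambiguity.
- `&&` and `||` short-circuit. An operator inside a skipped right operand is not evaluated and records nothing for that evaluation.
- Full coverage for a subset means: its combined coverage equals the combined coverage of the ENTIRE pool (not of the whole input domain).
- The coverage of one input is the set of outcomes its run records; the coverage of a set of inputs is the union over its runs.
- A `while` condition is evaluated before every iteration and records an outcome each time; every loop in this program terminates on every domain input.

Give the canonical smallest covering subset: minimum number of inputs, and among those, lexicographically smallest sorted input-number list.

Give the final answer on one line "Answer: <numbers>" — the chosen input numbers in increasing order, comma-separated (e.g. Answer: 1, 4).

#1 (c=3, q=2) -> covered: B1=T, B4=T, B5=F, B6=T, B6=F, B7=S, B7=E
#2 (c=5, q=3) -> covered: B1=T, B4=F, B6=F, B7=E
#3 (c=2, q=5) -> covered: B1=T, B4=F, B6=T, B6=F, B7=S, B7=E
#4 (c=6, q=2) -> covered: B1=T, B4=T, B5=F, B6=F, B7=E
#5 (c=4, q=6) -> covered: B1=T, B4=F, B6=F, B7=E
#6 (c=2, q=3) -> covered: B1=T, B4=F, B6=T, B6=F, B7=S, B7=E
#7 (c=4, q=3) -> covered: B1=T, B4=F, B6=F, B7=E
#8 (c=6, q=3) -> covered: B1=T, B4=F, B6=F, B7=E
#9 (c=7, q=2) -> covered: B1=T, B4=T, B5=T, B6=F, B7=E
#10 (c=4, q=2) -> covered: B1=T, B4=T, B5=F, B6=F, B7=E
union over all inputs: B1=T, B4=T, B4=F, B5=T, B5=F, B6=T, B6=F, B7=S, B7=E (9 outcomes)
no size-1 subset reaches all 9 outcomes (best union: 7/9)
no size-2 subset reaches all 9 outcomes (best union: 8/9)
inputs {1, 2, 9} (size 3) cover everything; no size-3 subset with a lexicographically smaller index list covers all 9

Answer: 1, 2, 9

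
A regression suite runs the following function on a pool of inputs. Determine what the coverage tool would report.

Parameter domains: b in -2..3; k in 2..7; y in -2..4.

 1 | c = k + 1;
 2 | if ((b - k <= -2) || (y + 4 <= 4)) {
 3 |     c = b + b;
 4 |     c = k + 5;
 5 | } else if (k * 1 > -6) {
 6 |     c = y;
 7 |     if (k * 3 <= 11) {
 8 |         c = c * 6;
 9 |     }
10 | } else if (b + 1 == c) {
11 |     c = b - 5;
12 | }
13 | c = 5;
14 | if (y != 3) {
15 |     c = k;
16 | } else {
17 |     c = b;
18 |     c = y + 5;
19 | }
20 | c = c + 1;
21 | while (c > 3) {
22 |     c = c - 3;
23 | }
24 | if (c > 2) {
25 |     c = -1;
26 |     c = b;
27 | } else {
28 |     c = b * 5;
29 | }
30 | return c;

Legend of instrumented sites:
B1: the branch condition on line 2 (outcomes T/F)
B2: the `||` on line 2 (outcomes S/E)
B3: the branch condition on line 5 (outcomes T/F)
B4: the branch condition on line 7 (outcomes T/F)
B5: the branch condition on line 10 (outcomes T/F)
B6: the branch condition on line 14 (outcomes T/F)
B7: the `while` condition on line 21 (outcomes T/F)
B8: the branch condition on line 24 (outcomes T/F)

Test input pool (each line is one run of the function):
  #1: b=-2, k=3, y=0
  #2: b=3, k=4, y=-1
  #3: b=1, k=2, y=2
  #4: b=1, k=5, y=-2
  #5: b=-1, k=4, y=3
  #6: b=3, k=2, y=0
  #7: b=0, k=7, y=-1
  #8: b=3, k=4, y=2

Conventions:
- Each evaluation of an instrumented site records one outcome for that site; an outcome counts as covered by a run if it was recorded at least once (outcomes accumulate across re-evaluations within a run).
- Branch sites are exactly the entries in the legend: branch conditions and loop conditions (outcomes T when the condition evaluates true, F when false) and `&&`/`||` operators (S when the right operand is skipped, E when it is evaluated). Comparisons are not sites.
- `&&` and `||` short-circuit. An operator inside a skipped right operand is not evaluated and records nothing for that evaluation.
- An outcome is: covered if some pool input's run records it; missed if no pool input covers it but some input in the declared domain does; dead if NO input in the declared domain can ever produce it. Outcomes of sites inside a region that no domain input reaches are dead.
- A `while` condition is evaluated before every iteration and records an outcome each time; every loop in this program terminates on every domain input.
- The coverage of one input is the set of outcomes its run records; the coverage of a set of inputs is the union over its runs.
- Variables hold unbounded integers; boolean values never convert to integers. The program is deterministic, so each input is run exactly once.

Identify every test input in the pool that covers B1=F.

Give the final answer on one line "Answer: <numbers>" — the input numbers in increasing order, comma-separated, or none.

input #1 (b=-2, k=3, y=0): does not record B1=F
input #2 (b=3, k=4, y=-1): does not record B1=F
input #3 (b=1, k=2, y=2): records B1=F
input #4 (b=1, k=5, y=-2): does not record B1=F
input #5 (b=-1, k=4, y=3): does not record B1=F
input #6 (b=3, k=2, y=0): does not record B1=F
input #7 (b=0, k=7, y=-1): does not record B1=F
input #8 (b=3, k=4, y=2): records B1=F

Answer: 3, 8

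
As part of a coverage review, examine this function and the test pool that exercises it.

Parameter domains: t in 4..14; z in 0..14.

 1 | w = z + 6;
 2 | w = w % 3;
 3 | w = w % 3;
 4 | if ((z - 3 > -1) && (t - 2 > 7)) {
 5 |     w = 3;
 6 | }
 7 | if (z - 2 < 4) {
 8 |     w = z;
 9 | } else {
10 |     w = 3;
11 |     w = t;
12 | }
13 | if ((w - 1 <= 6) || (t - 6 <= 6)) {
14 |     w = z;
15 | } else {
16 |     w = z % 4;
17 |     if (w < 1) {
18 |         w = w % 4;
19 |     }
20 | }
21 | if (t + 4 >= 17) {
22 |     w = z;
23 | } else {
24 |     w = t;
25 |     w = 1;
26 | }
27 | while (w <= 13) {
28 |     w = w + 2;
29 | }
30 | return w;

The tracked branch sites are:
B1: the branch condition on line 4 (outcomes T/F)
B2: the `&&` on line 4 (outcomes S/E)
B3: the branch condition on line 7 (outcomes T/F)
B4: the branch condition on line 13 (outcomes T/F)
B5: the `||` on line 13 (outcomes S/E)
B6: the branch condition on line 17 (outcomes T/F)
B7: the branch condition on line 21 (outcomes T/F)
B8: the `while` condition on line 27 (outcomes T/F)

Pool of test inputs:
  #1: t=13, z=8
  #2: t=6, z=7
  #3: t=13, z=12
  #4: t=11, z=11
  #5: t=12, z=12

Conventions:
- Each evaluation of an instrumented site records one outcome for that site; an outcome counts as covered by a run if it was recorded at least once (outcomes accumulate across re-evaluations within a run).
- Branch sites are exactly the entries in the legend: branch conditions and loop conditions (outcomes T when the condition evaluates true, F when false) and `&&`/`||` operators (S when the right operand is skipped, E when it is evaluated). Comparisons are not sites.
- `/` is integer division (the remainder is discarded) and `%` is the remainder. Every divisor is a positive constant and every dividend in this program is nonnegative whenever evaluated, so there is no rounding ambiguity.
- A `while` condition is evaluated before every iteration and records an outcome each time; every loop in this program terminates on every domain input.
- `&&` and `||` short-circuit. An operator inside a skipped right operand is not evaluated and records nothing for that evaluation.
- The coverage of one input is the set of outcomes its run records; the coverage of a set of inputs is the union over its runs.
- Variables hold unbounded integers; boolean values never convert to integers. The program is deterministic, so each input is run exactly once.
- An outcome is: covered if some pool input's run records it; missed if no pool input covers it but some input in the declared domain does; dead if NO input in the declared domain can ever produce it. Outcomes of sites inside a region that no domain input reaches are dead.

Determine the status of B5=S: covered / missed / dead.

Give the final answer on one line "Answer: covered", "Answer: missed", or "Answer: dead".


B5=S is recorded by pool input(s) 2 -> covered
Answer: covered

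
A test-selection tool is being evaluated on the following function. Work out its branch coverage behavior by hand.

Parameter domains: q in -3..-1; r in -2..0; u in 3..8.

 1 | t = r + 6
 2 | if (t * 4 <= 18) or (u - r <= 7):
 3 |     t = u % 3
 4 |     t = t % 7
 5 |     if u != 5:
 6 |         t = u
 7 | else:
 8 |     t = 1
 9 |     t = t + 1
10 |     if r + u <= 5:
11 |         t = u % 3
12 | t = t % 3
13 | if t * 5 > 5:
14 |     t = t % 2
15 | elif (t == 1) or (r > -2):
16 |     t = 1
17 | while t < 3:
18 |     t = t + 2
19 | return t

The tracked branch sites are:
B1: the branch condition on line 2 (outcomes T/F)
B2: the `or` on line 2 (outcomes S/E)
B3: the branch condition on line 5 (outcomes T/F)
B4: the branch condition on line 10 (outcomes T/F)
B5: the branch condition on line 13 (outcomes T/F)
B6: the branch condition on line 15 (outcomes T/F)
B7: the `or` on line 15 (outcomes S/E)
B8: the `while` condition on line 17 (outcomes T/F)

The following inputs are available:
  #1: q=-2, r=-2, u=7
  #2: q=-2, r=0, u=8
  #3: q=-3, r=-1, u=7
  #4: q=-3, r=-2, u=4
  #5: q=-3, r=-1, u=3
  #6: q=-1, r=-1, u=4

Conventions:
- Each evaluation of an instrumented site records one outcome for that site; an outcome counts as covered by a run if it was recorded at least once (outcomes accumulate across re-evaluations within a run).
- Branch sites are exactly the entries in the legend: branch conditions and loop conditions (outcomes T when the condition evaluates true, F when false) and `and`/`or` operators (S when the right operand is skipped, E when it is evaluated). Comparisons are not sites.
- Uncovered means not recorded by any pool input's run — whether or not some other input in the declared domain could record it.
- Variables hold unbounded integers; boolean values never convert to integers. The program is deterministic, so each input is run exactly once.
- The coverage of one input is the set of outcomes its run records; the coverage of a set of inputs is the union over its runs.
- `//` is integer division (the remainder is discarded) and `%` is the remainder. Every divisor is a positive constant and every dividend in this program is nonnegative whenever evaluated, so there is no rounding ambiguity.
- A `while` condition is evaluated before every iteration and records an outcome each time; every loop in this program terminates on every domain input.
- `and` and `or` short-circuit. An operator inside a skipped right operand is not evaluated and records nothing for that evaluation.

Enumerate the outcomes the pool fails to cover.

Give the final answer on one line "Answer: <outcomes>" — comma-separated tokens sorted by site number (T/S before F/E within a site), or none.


run #1 (q=-2, r=-2, u=7) runs B2->S, B1->T, B3->T, B5->F, B7->S, B6->T, B8->T, B8->F; records B1=T, B2=S, B3=T, B5=F, B6=T, B7=S, B8=T, B8=F
run #2 (q=-2, r=0, u=8) runs B2->E, B1->F, B4->F, B5->T, B8->T, B8->T, B8->F; records B1=F, B2=E, B4=F, B5=T, B8=T, B8=F
run #3 (q=-3, r=-1, u=7) runs B2->E, B1->F, B4->F, B5->T, B8->T, B8->T, B8->F; records B1=F, B2=E, B4=F, B5=T, B8=T, B8=F
run #4 (q=-3, r=-2, u=4) runs B2->S, B1->T, B3->T, B5->F, B7->S, B6->T, B8->T, B8->F; records B1=T, B2=S, B3=T, B5=F, B6=T, B7=S, B8=T, B8=F
run #5 (q=-3, r=-1, u=3) runs B2->E, B1->T, B3->T, B5->F, B7->E, B6->T, B8->T, B8->F; records B1=T, B2=E, B3=T, B5=F, B6=T, B7=E, B8=T, B8=F
run #6 (q=-1, r=-1, u=4) runs B2->E, B1->T, B3->T, B5->F, B7->S, B6->T, B8->T, B8->F; records B1=T, B2=E, B3=T, B5=F, B6=T, B7=S, B8=T, B8=F
union over the pool: B1=T, B1=F, B2=S, B2=E, B3=T, B4=F, B5=T, B5=F, B6=T, B7=S, B7=E, B8=T, B8=F
uncovered (3 of 16): B3=F, B4=T, B6=F
Answer: B3=F, B4=T, B6=F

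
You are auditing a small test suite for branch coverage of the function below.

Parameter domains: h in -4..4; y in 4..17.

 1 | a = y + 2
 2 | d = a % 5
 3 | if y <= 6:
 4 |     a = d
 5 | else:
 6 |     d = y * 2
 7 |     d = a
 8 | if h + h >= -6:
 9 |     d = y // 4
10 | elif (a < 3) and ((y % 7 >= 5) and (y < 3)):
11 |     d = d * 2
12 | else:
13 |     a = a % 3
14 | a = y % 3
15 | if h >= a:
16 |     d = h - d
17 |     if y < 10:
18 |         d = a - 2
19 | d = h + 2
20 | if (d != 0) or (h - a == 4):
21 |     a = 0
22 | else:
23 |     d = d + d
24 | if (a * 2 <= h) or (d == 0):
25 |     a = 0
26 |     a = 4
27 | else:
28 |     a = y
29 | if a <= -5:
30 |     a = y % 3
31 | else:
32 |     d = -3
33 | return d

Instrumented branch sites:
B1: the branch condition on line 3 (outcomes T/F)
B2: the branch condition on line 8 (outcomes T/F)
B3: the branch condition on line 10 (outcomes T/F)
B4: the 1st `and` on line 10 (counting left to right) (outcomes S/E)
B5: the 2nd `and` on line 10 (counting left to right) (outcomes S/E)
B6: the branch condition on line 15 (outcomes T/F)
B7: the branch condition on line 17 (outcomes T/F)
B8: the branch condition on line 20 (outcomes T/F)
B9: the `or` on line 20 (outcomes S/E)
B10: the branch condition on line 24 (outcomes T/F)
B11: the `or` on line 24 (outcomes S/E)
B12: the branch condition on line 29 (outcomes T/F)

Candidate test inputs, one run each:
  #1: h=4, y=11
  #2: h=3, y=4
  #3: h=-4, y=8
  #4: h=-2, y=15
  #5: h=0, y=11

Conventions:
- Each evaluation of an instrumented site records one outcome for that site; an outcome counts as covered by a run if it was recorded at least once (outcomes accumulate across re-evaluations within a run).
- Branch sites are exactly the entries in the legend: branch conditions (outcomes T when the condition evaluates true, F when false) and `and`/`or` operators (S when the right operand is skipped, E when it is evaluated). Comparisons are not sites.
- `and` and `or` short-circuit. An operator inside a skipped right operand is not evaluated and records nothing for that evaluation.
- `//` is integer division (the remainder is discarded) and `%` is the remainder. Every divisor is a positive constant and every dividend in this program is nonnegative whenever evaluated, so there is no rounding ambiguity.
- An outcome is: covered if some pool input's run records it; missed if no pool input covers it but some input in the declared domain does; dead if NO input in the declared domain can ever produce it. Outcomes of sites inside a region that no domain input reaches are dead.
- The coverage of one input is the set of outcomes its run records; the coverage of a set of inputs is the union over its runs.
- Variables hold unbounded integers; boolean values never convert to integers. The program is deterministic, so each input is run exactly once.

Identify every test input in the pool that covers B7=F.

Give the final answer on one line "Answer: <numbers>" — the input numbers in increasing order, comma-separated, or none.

input #1 (h=4, y=11): produces B7=F
input #2 (h=3, y=4): does not produce B7=F
input #3 (h=-4, y=8): does not produce B7=F
input #4 (h=-2, y=15): does not produce B7=F
input #5 (h=0, y=11): does not produce B7=F

Answer: 1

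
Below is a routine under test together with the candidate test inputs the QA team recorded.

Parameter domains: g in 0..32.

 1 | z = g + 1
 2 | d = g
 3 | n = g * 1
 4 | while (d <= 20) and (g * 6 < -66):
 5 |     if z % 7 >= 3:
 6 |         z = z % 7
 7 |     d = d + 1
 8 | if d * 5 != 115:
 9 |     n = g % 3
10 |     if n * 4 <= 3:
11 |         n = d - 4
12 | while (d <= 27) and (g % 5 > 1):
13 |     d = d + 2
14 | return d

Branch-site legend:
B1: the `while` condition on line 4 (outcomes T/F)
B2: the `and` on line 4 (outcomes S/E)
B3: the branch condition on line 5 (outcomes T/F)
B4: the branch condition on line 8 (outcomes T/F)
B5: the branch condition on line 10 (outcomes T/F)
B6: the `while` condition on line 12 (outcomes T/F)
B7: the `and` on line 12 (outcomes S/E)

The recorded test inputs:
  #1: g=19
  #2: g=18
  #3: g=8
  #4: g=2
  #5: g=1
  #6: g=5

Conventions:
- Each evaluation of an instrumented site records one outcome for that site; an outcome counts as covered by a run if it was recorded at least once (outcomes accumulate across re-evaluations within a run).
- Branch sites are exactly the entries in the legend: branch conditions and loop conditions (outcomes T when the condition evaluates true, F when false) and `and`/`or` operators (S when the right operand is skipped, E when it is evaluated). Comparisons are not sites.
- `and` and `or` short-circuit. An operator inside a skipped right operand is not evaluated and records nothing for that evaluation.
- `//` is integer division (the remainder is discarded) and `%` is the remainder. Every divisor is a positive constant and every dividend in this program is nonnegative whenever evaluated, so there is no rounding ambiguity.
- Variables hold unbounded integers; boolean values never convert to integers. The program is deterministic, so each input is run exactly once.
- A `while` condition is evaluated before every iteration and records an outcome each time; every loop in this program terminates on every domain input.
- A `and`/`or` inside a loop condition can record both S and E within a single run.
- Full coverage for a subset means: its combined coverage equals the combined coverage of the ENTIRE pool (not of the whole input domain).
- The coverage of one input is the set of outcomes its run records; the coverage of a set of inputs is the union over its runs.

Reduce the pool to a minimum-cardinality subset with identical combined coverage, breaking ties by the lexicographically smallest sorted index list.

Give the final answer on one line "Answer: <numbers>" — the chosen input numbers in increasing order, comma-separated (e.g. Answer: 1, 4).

#1 (g=19) -> B2->E, B1->F, B4->T, B5->F, B7->E, B6->T, B7->E, B6->T, B7->E, B6->T, B7->E, B6->T, B7->E, B6->T, ...; covered: B1=F, B2=E, B4=T, B5=F, B6=T, B6=F, B7=S, B7=E
#2 (g=18) -> B2->E, B1->F, B4->T, B5->T, B7->E, B6->T, B7->E, B6->T, B7->E, B6->T, B7->E, B6->T, B7->E, B6->T, ...; covered: B1=F, B2=E, B4=T, B5=T, B6=T, B6=F, B7=S, B7=E
#3 (g=8) -> B2->E, B1->F, B4->T, B5->F, B7->E, B6->T, B7->E, B6->T, B7->E, B6->T, B7->E, B6->T, B7->E, B6->T, ...; covered: B1=F, B2=E, B4=T, B5=F, B6=T, B6=F, B7=S, B7=E
#4 (g=2) -> B2->E, B1->F, B4->T, B5->F, B7->E, B6->T, B7->E, B6->T, B7->E, B6->T, B7->E, B6->T, B7->E, B6->T, ...; covered: B1=F, B2=E, B4=T, B5=F, B6=T, B6=F, B7=S, B7=E
#5 (g=1) -> B2->E, B1->F, B4->T, B5->F, B7->E, B6->F; covered: B1=F, B2=E, B4=T, B5=F, B6=F, B7=E
#6 (g=5) -> B2->E, B1->F, B4->T, B5->F, B7->E, B6->F; covered: B1=F, B2=E, B4=T, B5=F, B6=F, B7=E
together the pool reaches 9 outcomes: B1=F, B2=E, B4=T, B5=T, B5=F, B6=T, B6=F, B7=S, B7=E
size 1 is not enough: best union over all size-1 subsets is 8/9
the canonical winner is {1, 2}: size 2, full 9-outcome coverage, earliest index list among size-2 covers

Answer: 1, 2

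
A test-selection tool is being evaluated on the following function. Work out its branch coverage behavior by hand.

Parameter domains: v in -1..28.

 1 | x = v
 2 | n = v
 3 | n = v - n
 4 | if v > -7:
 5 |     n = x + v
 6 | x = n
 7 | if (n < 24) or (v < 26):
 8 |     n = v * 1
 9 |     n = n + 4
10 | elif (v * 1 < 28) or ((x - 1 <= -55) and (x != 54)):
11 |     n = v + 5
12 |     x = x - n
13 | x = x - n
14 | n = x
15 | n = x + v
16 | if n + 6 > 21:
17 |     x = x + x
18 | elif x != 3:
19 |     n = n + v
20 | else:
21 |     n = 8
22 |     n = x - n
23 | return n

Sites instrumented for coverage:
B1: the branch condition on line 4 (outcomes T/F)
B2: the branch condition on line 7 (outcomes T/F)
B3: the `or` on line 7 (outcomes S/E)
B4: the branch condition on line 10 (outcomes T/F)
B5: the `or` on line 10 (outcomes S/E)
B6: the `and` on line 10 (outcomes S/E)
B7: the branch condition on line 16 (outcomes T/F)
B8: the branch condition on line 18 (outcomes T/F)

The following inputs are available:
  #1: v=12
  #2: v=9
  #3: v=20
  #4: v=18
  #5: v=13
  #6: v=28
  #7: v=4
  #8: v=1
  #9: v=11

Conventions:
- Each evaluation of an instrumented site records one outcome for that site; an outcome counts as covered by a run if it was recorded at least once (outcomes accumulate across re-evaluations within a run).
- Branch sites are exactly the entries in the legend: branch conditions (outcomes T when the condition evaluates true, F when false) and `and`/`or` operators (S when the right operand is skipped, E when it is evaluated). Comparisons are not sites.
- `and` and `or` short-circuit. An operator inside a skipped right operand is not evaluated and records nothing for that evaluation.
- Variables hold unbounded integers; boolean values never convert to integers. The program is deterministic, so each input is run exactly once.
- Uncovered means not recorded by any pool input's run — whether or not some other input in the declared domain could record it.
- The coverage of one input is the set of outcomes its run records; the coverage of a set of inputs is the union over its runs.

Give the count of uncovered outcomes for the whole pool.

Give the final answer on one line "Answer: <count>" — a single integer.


input #1 (v=12): events B1->T, B3->E, B2->T, B7->T; covers B1=T, B2=T, B3=E, B7=T
input #2 (v=9): events B1->T, B3->S, B2->T, B7->F, B8->T; covers B1=T, B2=T, B3=S, B7=F, B8=T
input #3 (v=20): events B1->T, B3->E, B2->T, B7->T; covers B1=T, B2=T, B3=E, B7=T
input #4 (v=18): events B1->T, B3->E, B2->T, B7->T; covers B1=T, B2=T, B3=E, B7=T
input #5 (v=13): events B1->T, B3->E, B2->T, B7->T; covers B1=T, B2=T, B3=E, B7=T
input #6 (v=28): events B1->T, B3->E, B2->F, B5->E, B6->S, B4->F, B7->T; covers B1=T, B2=F, B3=E, B4=F, B5=E, B6=S, B7=T
input #7 (v=4): events B1->T, B3->S, B2->T, B7->F, B8->T; covers B1=T, B2=T, B3=S, B7=F, B8=T
input #8 (v=1): events B1->T, B3->S, B2->T, B7->F, B8->T; covers B1=T, B2=T, B3=S, B7=F, B8=T
input #9 (v=11): events B1->T, B3->S, B2->T, B7->T; covers B1=T, B2=T, B3=S, B7=T
union over the pool: B1=T, B2=T, B2=F, B3=S, B3=E, B4=F, B5=E, B6=S, B7=T, B7=F, B8=T
uncovered (5 of 16): B1=F, B4=T, B5=S, B6=E, B8=F
Answer: 5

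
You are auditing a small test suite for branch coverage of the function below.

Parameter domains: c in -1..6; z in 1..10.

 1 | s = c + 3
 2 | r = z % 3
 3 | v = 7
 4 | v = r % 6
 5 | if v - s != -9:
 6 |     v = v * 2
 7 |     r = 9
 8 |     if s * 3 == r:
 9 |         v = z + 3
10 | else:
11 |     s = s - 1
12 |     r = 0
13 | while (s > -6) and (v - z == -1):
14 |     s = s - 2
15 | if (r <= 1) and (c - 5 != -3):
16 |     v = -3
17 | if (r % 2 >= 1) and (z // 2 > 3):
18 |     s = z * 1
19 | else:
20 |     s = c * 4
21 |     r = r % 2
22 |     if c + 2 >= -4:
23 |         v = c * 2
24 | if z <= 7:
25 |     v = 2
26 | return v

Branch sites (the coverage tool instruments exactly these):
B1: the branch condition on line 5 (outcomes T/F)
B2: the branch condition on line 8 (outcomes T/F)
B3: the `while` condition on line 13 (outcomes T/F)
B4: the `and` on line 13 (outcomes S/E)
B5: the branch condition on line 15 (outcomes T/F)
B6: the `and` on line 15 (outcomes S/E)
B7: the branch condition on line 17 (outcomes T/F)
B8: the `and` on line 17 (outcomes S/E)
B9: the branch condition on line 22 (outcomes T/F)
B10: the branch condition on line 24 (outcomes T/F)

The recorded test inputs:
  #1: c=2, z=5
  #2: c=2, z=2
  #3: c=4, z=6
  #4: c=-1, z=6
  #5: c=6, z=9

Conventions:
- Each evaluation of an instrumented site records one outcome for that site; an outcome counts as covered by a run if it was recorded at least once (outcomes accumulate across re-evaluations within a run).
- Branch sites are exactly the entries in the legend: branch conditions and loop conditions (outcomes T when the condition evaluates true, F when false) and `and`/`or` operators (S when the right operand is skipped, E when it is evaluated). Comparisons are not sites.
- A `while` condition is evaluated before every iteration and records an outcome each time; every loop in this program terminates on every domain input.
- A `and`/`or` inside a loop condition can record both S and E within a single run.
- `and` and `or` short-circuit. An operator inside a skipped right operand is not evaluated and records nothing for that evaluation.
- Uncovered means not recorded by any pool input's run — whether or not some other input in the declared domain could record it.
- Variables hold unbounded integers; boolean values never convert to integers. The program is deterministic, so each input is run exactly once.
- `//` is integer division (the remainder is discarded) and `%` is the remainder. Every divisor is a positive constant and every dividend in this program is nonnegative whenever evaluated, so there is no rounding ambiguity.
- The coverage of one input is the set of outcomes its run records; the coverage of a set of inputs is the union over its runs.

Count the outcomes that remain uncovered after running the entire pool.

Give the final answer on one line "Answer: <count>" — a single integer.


test 1 (c=2, z=5) fires B1->T, B2->F, B4->E, B3->T, B4->E, B3->T, B4->E, B3->T, B4->E, B3->T, B4->E, B3->T, B4->E, B3->T, ...; hits B1=T, B2=F, B3=T, B3=F, B4=S, B4=E, B5=F, B6=S, B7=F, B8=E, B9=T, B10=T
test 2 (c=2, z=2) fires B1->T, B2->F, B4->E, B3->F, B6->S, B5->F, B8->E, B7->F, B9->T, B10->T; hits B1=T, B2=F, B3=F, B4=E, B5=F, B6=S, B7=F, B8=E, B9=T, B10=T
test 3 (c=4, z=6) fires B1->T, B2->F, B4->E, B3->F, B6->S, B5->F, B8->E, B7->F, B9->T, B10->T; hits B1=T, B2=F, B3=F, B4=E, B5=F, B6=S, B7=F, B8=E, B9=T, B10=T
test 4 (c=-1, z=6) fires B1->T, B2->F, B4->E, B3->F, B6->S, B5->F, B8->E, B7->F, B9->T, B10->T; hits B1=T, B2=F, B3=F, B4=E, B5=F, B6=S, B7=F, B8=E, B9=T, B10=T
test 5 (c=6, z=9) fires B1->F, B4->E, B3->F, B6->E, B5->T, B8->S, B7->F, B9->T, B10->F; hits B1=F, B3=F, B4=E, B5=T, B6=E, B7=F, B8=S, B9=T, B10=F
union over the pool: B1=T, B1=F, B2=F, B3=T, B3=F, B4=S, B4=E, B5=T, B5=F, B6=S, B6=E, B7=F, B8=S, B8=E, B9=T, B10=T, B10=F
uncovered (3 of 20): B2=T, B7=T, B9=F
Answer: 3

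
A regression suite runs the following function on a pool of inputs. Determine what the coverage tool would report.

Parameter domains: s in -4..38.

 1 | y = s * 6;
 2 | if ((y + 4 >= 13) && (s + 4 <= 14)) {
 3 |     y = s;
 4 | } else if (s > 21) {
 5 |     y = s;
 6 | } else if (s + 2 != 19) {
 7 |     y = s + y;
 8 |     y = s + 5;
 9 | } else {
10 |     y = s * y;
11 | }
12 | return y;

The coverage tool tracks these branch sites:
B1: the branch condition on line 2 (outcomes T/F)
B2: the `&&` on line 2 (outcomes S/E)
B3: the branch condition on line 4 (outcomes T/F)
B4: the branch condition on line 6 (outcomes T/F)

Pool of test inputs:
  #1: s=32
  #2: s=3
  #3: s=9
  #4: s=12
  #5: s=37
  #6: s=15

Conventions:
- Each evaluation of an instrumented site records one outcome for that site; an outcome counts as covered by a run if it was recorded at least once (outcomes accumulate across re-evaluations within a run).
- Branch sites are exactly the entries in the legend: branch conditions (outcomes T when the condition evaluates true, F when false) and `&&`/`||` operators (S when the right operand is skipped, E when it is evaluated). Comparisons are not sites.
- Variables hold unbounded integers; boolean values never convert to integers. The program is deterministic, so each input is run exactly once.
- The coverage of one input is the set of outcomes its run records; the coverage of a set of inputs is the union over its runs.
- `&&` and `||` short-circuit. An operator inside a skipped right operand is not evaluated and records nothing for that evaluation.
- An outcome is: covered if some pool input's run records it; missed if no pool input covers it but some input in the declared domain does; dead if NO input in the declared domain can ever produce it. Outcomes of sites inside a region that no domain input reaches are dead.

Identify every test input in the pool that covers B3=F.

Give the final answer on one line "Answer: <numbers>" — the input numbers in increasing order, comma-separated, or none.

input #1 (s=32): does not record B3=F
input #2 (s=3): does not record B3=F
input #3 (s=9): does not record B3=F
input #4 (s=12): records B3=F
input #5 (s=37): does not record B3=F
input #6 (s=15): records B3=F

Answer: 4, 6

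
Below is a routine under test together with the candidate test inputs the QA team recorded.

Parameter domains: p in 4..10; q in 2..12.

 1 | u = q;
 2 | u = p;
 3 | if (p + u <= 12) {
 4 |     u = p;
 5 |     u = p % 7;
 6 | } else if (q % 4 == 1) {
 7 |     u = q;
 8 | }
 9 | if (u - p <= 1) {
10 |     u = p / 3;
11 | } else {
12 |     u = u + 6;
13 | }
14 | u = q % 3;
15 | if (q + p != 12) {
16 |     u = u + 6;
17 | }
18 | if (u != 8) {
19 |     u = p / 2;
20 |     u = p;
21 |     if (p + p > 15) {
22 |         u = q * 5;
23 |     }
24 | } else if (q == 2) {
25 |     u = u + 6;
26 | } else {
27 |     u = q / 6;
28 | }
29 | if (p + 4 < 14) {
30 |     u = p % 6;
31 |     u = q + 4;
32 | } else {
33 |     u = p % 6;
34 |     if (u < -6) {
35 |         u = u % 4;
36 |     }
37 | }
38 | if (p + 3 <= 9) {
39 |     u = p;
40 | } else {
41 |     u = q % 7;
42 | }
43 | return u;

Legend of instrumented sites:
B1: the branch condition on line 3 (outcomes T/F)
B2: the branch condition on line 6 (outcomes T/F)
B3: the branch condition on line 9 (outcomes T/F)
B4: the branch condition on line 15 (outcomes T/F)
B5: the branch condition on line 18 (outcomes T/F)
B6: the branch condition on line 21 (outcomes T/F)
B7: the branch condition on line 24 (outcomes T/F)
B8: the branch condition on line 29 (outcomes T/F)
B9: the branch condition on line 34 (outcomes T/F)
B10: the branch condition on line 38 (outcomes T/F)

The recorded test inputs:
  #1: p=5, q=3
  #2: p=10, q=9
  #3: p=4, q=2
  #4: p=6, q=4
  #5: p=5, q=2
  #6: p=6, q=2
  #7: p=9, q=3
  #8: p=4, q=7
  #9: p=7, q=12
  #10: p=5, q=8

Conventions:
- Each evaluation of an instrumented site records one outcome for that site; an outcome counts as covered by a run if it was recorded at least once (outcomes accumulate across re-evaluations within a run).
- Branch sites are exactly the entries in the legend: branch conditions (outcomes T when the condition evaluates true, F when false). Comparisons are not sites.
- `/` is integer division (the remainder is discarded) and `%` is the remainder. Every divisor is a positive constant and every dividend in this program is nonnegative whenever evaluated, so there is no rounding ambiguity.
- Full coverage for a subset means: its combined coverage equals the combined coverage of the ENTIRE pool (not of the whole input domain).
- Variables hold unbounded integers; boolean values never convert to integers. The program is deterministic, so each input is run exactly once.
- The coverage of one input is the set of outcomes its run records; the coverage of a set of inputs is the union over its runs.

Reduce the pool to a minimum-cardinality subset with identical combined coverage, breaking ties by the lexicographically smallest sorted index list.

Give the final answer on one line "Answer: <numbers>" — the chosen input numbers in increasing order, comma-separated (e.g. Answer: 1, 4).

#1 (p=5, q=3) -> covered: B1=T, B3=T, B4=T, B5=T, B6=F, B8=T, B10=T
#2 (p=10, q=9) -> covered: B1=F, B2=T, B3=T, B4=T, B5=T, B6=T, B8=F, B9=F, B10=F
#3 (p=4, q=2) -> covered: B1=T, B3=T, B4=T, B5=F, B7=T, B8=T, B10=T
#4 (p=6, q=4) -> covered: B1=T, B3=T, B4=T, B5=T, B6=F, B8=T, B10=T
#5 (p=5, q=2) -> covered: B1=T, B3=T, B4=T, B5=F, B7=T, B8=T, B10=T
#6 (p=6, q=2) -> covered: B1=T, B3=T, B4=T, B5=F, B7=T, B8=T, B10=T
#7 (p=9, q=3) -> covered: B1=F, B2=F, B3=T, B4=F, B5=T, B6=T, B8=T, B10=F
#8 (p=4, q=7) -> covered: B1=T, B3=T, B4=T, B5=T, B6=F, B8=T, B10=T
#9 (p=7, q=12) -> covered: B1=F, B2=F, B3=T, B4=T, B5=T, B6=F, B8=T, B10=F
#10 (p=5, q=8) -> covered: B1=T, B3=T, B4=T, B5=F, B7=F, B8=T, B10=T
the full pool covers 18 outcomes: B1=T, B1=F, B2=T, B2=F, B3=T, B4=T, B4=F, B5=T, B5=F, B6=T, B6=F, B7=T, B7=F, B8=T, B8=F, B9=F, B10=T, B10=F
size 1 is not enough: best union over all size-1 subsets is 9/18
size 2 is not enough: best union over all size-2 subsets is 14/18
size 3 is not enough: best union over all size-3 subsets is 16/18
size 4 is not enough: best union over all size-4 subsets is 17/18
size 5: inputs {1, 2, 3, 7, 10} cover all 18 outcomes, and no lexicographically smaller subset of this size does

Answer: 1, 2, 3, 7, 10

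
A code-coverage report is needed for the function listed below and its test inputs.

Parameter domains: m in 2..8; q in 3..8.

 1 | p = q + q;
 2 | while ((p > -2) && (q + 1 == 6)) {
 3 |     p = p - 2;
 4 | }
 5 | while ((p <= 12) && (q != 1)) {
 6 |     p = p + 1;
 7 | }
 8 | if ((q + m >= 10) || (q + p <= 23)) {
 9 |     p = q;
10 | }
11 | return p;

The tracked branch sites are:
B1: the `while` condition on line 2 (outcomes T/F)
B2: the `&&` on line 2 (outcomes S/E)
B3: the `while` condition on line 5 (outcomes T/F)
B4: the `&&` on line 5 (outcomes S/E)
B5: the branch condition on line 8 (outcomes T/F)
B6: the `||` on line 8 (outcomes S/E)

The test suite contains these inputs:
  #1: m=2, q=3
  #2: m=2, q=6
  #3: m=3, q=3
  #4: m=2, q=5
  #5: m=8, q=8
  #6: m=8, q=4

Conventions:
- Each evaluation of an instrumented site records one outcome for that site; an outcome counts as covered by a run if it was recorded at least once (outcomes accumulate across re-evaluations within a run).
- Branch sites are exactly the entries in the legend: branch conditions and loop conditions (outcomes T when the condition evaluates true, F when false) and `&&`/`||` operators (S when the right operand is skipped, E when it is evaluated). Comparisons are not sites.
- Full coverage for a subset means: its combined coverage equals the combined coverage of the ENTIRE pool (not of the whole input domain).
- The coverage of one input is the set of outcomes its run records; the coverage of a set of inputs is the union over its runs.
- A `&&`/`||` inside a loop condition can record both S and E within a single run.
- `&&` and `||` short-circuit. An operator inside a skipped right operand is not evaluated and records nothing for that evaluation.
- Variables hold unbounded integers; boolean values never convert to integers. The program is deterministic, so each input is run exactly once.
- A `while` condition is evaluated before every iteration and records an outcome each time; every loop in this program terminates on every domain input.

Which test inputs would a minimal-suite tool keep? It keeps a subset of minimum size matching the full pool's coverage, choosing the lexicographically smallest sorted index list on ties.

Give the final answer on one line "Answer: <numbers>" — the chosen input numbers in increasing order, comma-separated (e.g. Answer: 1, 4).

run #1 (m=2, q=3) runs B2->E, B1->F, B4->E, B3->T, B4->E, B3->T, B4->E, B3->T, B4->E, B3->T, B4->E, B3->T, B4->E, B3->T, ...; records B1=F, B2=E, B3=T, B3=F, B4=S, B4=E, B5=T, B6=E
run #2 (m=2, q=6) runs B2->E, B1->F, B4->E, B3->T, B4->S, B3->F, B6->E, B5->T; records B1=F, B2=E, B3=T, B3=F, B4=S, B4=E, B5=T, B6=E
run #3 (m=3, q=3) runs B2->E, B1->F, B4->E, B3->T, B4->E, B3->T, B4->E, B3->T, B4->E, B3->T, B4->E, B3->T, B4->E, B3->T, ...; records B1=F, B2=E, B3=T, B3=F, B4=S, B4=E, B5=T, B6=E
run #4 (m=2, q=5) runs B2->E, B1->T, B2->E, B1->T, B2->E, B1->T, B2->E, B1->T, B2->E, B1->T, B2->E, B1->T, B2->S, B1->F, ...; records B1=T, B1=F, B2=S, B2=E, B3=T, B3=F, B4=S, B4=E, B5=T, B6=E
run #5 (m=8, q=8) runs B2->E, B1->F, B4->S, B3->F, B6->S, B5->T; records B1=F, B2=E, B3=F, B4=S, B5=T, B6=S
run #6 (m=8, q=4) runs B2->E, B1->F, B4->E, B3->T, B4->E, B3->T, B4->E, B3->T, B4->E, B3->T, B4->E, B3->T, B4->S, B3->F, ...; records B1=F, B2=E, B3=T, B3=F, B4=S, B4=E, B5=T, B6=S
the full pool covers 11 outcomes: B1=T, B1=F, B2=S, B2=E, B3=T, B3=F, B4=S, B4=E, B5=T, B6=S, B6=E
checked all size-1 subsets: none covers 11 outcomes (max 10/11)
size 2: inputs {4, 5} cover all 11 outcomes, and no lexicographically smaller subset of this size does

Answer: 4, 5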